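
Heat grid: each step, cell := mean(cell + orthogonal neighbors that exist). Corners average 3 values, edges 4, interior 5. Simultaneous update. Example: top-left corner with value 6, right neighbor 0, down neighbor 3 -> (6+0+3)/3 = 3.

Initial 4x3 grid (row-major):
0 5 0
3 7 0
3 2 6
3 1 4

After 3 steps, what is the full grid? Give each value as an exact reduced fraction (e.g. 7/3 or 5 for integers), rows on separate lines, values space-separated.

Answer: 1561/540 10471/3600 5869/2160
5563/1800 17951/6000 22027/7200
10501/3600 6387/2000 22327/7200
3109/1080 7049/2400 6883/2160

Derivation:
After step 1:
  8/3 3 5/3
  13/4 17/5 13/4
  11/4 19/5 3
  7/3 5/2 11/3
After step 2:
  107/36 161/60 95/36
  181/60 167/50 679/240
  91/30 309/100 823/240
  91/36 123/40 55/18
After step 3:
  1561/540 10471/3600 5869/2160
  5563/1800 17951/6000 22027/7200
  10501/3600 6387/2000 22327/7200
  3109/1080 7049/2400 6883/2160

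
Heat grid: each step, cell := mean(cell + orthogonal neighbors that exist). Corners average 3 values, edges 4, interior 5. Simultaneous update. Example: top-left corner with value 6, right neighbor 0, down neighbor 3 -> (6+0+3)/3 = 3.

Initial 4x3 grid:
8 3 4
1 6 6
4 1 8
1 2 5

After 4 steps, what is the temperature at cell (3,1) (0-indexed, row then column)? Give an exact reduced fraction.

Answer: 3095363/864000

Derivation:
Step 1: cell (3,1) = 9/4
Step 2: cell (3,1) = 827/240
Step 3: cell (3,1) = 46657/14400
Step 4: cell (3,1) = 3095363/864000
Full grid after step 4:
  185269/43200 3808643/864000 618907/129600
  68801/18000 1562137/360000 242903/54000
  188573/54000 1340137/360000 4337/1000
  398287/129600 3095363/864000 56243/14400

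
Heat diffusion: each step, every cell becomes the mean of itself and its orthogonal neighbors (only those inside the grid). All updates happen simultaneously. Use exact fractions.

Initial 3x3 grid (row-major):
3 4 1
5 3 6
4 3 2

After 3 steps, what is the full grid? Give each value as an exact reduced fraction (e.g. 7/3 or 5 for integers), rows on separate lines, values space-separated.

Answer: 1337/360 49079/14400 7507/2160
17293/4800 10999/3000 12001/3600
301/80 3119/900 1903/540

Derivation:
After step 1:
  4 11/4 11/3
  15/4 21/5 3
  4 3 11/3
After step 2:
  7/2 877/240 113/36
  319/80 167/50 109/30
  43/12 223/60 29/9
After step 3:
  1337/360 49079/14400 7507/2160
  17293/4800 10999/3000 12001/3600
  301/80 3119/900 1903/540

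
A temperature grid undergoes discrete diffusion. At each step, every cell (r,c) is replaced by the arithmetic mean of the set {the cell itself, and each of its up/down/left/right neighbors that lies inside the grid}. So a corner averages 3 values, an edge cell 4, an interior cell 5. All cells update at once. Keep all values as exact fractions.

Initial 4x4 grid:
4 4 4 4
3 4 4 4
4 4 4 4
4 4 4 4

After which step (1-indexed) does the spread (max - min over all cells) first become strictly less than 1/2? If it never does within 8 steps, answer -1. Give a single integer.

Answer: 1

Derivation:
Step 1: max=4, min=11/3, spread=1/3
  -> spread < 1/2 first at step 1
Step 2: max=4, min=449/120, spread=31/120
Step 3: max=4, min=4109/1080, spread=211/1080
Step 4: max=4, min=415157/108000, spread=16843/108000
Step 5: max=35921/9000, min=3749357/972000, spread=130111/972000
Step 6: max=2152841/540000, min=112997633/29160000, spread=3255781/29160000
Step 7: max=2148893/540000, min=3398846309/874800000, spread=82360351/874800000
Step 8: max=386293559/97200000, min=102224683109/26244000000, spread=2074577821/26244000000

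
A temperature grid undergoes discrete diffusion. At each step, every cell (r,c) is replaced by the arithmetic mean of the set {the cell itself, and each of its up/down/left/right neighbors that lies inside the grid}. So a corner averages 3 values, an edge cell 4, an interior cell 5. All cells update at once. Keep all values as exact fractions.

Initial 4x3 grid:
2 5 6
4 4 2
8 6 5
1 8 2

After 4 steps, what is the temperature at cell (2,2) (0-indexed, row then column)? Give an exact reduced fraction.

Step 1: cell (2,2) = 15/4
Step 2: cell (2,2) = 24/5
Step 3: cell (2,2) = 5369/1200
Step 4: cell (2,2) = 168163/36000
Full grid after step 4:
  564773/129600 1225489/288000 559423/129600
  967003/216000 544081/120000 472189/108000
  1050103/216000 1679543/360000 168163/36000
  635093/129600 4248667/864000 202481/43200

Answer: 168163/36000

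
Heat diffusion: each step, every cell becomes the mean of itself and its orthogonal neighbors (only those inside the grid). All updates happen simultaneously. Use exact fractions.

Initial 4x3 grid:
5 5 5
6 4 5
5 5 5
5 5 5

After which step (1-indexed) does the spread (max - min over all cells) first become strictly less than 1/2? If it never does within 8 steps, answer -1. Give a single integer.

Step 1: max=16/3, min=19/4, spread=7/12
Step 2: max=247/48, min=29/6, spread=5/16
  -> spread < 1/2 first at step 2
Step 3: max=547/108, min=11711/2400, spread=4001/21600
Step 4: max=1087241/216000, min=23593/4800, spread=6389/54000
Step 5: max=84653/16875, min=296119/60000, spread=1753/21600
Step 6: max=194605483/38880000, min=769543307/155520000, spread=71029/1244160
Step 7: max=4857492413/972000000, min=19276152527/3888000000, spread=410179/10368000
Step 8: max=698883613423/139968000000, min=2778404580067/559872000000, spread=45679663/1492992000

Answer: 2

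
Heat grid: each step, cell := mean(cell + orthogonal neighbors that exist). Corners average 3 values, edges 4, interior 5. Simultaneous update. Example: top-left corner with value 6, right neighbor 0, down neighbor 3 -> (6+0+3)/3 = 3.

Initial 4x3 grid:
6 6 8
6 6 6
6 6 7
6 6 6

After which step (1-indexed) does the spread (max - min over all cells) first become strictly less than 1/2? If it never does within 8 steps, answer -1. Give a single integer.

Step 1: max=27/4, min=6, spread=3/4
Step 2: max=239/36, min=6, spread=23/36
Step 3: max=1393/216, min=1207/200, spread=559/1350
  -> spread < 1/2 first at step 3
Step 4: max=415327/64800, min=32761/5400, spread=4439/12960
Step 5: max=24680333/3888000, min=659443/108000, spread=188077/777600
Step 6: max=1474725727/233280000, min=14878237/2430000, spread=1856599/9331200
Step 7: max=88105496693/13996800000, min=3583629757/583200000, spread=83935301/559872000
Step 8: max=5272967654287/839808000000, min=71830869221/11664000000, spread=809160563/6718464000

Answer: 3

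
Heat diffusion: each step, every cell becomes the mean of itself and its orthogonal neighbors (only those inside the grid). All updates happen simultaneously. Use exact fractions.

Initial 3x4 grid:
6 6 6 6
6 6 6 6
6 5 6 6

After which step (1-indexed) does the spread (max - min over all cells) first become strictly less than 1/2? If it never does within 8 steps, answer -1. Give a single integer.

Answer: 1

Derivation:
Step 1: max=6, min=17/3, spread=1/3
  -> spread < 1/2 first at step 1
Step 2: max=6, min=689/120, spread=31/120
Step 3: max=6, min=6269/1080, spread=211/1080
Step 4: max=10753/1800, min=631103/108000, spread=14077/108000
Step 5: max=644317/108000, min=5691593/972000, spread=5363/48600
Step 6: max=357131/60000, min=171219191/29160000, spread=93859/1166400
Step 7: max=577863533/97200000, min=10287325519/1749600000, spread=4568723/69984000
Step 8: max=17314381111/2916000000, min=618075564371/104976000000, spread=8387449/167961600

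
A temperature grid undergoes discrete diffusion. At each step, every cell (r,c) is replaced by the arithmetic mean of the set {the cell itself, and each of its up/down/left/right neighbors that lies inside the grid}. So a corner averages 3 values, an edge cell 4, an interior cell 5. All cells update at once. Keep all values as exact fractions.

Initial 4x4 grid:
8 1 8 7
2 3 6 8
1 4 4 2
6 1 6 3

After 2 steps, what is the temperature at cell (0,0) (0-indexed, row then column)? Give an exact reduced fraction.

Answer: 73/18

Derivation:
Step 1: cell (0,0) = 11/3
Step 2: cell (0,0) = 73/18
Full grid after step 2:
  73/18 521/120 719/120 227/36
  817/240 201/50 493/100 88/15
  721/240 177/50 411/100 271/60
  61/18 781/240 949/240 137/36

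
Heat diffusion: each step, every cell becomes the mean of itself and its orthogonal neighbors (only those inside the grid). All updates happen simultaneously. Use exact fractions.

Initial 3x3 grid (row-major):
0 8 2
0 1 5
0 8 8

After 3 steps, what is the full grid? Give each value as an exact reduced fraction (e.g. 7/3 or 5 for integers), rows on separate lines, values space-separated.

Answer: 364/135 45503/14400 3053/720
35653/14400 22811/6000 1723/400
3407/1080 54653/14400 1181/240

Derivation:
After step 1:
  8/3 11/4 5
  1/4 22/5 4
  8/3 17/4 7
After step 2:
  17/9 889/240 47/12
  599/240 313/100 51/10
  43/18 1099/240 61/12
After step 3:
  364/135 45503/14400 3053/720
  35653/14400 22811/6000 1723/400
  3407/1080 54653/14400 1181/240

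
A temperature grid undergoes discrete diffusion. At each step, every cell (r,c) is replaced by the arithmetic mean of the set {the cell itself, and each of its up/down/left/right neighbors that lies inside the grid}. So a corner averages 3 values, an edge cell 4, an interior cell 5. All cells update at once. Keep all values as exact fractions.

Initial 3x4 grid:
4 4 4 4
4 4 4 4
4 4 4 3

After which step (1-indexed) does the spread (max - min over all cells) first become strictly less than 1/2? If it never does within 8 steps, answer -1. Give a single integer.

Answer: 1

Derivation:
Step 1: max=4, min=11/3, spread=1/3
  -> spread < 1/2 first at step 1
Step 2: max=4, min=67/18, spread=5/18
Step 3: max=4, min=823/216, spread=41/216
Step 4: max=4, min=99463/25920, spread=4217/25920
Step 5: max=28721/7200, min=6011651/1555200, spread=38417/311040
Step 6: max=573403/144000, min=362047789/93312000, spread=1903471/18662400
Step 7: max=17164241/4320000, min=21793890911/5598720000, spread=18038617/223948800
Step 8: max=1542273241/388800000, min=1310424617149/335923200000, spread=883978523/13436928000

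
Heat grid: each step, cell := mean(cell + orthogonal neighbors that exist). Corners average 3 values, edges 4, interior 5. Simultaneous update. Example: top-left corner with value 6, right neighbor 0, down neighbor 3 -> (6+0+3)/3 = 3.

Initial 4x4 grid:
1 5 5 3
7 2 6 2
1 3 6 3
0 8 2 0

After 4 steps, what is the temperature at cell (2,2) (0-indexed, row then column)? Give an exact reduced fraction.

Step 1: cell (2,2) = 4
Step 2: cell (2,2) = 379/100
Step 3: cell (2,2) = 10757/3000
Step 4: cell (2,2) = 63349/18000
Full grid after step 4:
  119629/32400 419731/108000 416479/108000 246263/64800
  12248/3375 335347/90000 683309/180000 779063/216000
  15377/4500 71299/20000 63349/18000 727351/216000
  23929/7200 243817/72000 719011/216000 103751/32400

Answer: 63349/18000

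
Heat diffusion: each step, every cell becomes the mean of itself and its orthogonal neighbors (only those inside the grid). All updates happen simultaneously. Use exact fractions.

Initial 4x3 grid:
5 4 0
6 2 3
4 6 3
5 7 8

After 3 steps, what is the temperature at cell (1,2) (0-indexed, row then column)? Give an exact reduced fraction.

Step 1: cell (1,2) = 2
Step 2: cell (1,2) = 203/60
Step 3: cell (1,2) = 12253/3600
Full grid after step 3:
  2939/720 48427/14400 6707/2160
  5101/1200 24263/6000 12253/3600
  18223/3600 1748/375 5591/1200
  2891/540 39881/7200 1889/360

Answer: 12253/3600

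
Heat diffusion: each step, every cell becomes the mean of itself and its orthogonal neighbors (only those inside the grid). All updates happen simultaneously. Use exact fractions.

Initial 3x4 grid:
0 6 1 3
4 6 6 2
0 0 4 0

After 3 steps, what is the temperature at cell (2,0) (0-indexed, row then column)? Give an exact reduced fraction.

Step 1: cell (2,0) = 4/3
Step 2: cell (2,0) = 19/9
Step 3: cell (2,0) = 2767/1080
Full grid after step 3:
  6959/2160 23987/7200 2683/800 529/180
  20377/7200 19321/6000 769/250 13753/4800
  2767/1080 4853/1800 1129/400 1861/720

Answer: 2767/1080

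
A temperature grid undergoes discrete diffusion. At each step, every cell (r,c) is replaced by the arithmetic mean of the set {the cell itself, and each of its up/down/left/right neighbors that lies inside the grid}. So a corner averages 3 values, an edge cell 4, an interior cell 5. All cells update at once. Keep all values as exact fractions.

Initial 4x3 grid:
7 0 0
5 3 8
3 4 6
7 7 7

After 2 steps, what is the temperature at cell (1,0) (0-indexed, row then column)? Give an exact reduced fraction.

Answer: 69/16

Derivation:
Step 1: cell (1,0) = 9/2
Step 2: cell (1,0) = 69/16
Full grid after step 2:
  11/3 79/24 113/36
  69/16 397/100 103/24
  1171/240 517/100 653/120
  50/9 1391/240 115/18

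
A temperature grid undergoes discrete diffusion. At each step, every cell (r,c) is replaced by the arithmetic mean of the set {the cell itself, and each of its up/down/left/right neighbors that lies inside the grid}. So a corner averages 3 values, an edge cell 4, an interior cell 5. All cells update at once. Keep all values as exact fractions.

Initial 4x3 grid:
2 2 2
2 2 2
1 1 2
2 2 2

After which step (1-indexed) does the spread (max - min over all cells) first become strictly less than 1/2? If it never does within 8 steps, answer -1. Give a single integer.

Answer: 2

Derivation:
Step 1: max=2, min=3/2, spread=1/2
Step 2: max=2, min=391/240, spread=89/240
  -> spread < 1/2 first at step 2
Step 3: max=467/240, min=226/135, spread=587/2160
Step 4: max=4607/2400, min=219383/129600, spread=5879/25920
Step 5: max=6388/3375, min=13354447/7776000, spread=272701/1555200
Step 6: max=24310753/12960000, min=808664033/466560000, spread=2660923/18662400
Step 7: max=160785203/86400000, min=48928670947/27993600000, spread=126629393/1119744000
Step 8: max=86321816693/46656000000, min=2953616800073/1679616000000, spread=1231748807/13436928000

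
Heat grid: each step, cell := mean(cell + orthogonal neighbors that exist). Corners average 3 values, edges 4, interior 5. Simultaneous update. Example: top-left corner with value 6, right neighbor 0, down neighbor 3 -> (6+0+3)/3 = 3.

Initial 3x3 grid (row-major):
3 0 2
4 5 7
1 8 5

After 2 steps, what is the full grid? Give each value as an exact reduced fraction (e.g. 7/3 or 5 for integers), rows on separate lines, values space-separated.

Answer: 97/36 379/120 41/12
883/240 401/100 1153/240
37/9 411/80 97/18

Derivation:
After step 1:
  7/3 5/2 3
  13/4 24/5 19/4
  13/3 19/4 20/3
After step 2:
  97/36 379/120 41/12
  883/240 401/100 1153/240
  37/9 411/80 97/18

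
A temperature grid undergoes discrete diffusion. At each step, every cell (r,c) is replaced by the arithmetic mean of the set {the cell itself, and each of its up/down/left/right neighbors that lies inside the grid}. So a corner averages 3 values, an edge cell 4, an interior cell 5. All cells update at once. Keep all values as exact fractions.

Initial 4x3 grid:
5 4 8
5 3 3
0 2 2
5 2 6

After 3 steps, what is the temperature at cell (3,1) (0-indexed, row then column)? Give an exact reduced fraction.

Answer: 44339/14400

Derivation:
Step 1: cell (3,1) = 15/4
Step 2: cell (3,1) = 673/240
Step 3: cell (3,1) = 44339/14400
Full grid after step 3:
  8929/2160 15281/3600 3143/720
  25147/7200 11123/3000 3033/800
  22037/7200 18031/6000 24287/7200
  1517/540 44339/14400 841/270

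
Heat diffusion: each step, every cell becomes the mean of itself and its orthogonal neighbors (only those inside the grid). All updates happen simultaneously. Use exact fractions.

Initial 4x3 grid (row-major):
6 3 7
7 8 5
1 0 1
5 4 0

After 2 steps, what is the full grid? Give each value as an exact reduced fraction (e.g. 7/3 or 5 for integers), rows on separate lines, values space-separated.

After step 1:
  16/3 6 5
  11/2 23/5 21/4
  13/4 14/5 3/2
  10/3 9/4 5/3
After step 2:
  101/18 157/30 65/12
  1121/240 483/100 327/80
  893/240 72/25 673/240
  53/18 201/80 65/36

Answer: 101/18 157/30 65/12
1121/240 483/100 327/80
893/240 72/25 673/240
53/18 201/80 65/36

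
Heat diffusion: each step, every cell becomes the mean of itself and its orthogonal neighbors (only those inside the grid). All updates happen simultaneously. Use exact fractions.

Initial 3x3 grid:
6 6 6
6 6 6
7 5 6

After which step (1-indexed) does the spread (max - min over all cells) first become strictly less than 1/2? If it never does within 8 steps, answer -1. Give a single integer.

Step 1: max=25/4, min=17/3, spread=7/12
Step 2: max=73/12, min=88/15, spread=13/60
  -> spread < 1/2 first at step 2
Step 3: max=29027/4800, min=793/135, spread=7483/43200
Step 4: max=260257/43200, min=639779/108000, spread=21727/216000
Step 5: max=34562681/5760000, min=5764289/972000, spread=10906147/155520000
Step 6: max=932414713/155520000, min=693639941/116640000, spread=36295/746496
Step 7: max=55854962411/9331200000, min=10413084163/1749600000, spread=305773/8957952
Step 8: max=3349170305617/559872000000, min=2501815420619/419904000000, spread=2575951/107495424

Answer: 2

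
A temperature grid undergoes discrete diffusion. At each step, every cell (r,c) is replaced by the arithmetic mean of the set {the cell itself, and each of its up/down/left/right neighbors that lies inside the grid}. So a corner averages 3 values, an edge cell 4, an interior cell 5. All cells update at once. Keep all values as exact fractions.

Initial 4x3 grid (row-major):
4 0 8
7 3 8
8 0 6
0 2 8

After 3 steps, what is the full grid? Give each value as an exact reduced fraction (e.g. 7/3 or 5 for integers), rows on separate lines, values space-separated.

Answer: 1127/270 21701/4800 5173/1080
30799/7200 8719/2000 36149/7200
27449/7200 12881/3000 33599/7200
7943/2160 27379/7200 9653/2160

Derivation:
After step 1:
  11/3 15/4 16/3
  11/2 18/5 25/4
  15/4 19/5 11/2
  10/3 5/2 16/3
After step 2:
  155/36 327/80 46/9
  991/240 229/50 1241/240
  983/240 383/100 1253/240
  115/36 449/120 40/9
After step 3:
  1127/270 21701/4800 5173/1080
  30799/7200 8719/2000 36149/7200
  27449/7200 12881/3000 33599/7200
  7943/2160 27379/7200 9653/2160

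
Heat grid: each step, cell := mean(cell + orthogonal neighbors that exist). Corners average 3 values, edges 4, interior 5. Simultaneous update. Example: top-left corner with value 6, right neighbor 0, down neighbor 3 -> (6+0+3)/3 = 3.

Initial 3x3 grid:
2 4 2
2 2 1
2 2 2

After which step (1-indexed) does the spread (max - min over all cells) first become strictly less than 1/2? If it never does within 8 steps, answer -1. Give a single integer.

Answer: 3

Derivation:
Step 1: max=8/3, min=5/3, spread=1
Step 2: max=97/40, min=65/36, spread=223/360
Step 3: max=2531/1080, min=4147/2160, spread=61/144
  -> spread < 1/2 first at step 3
Step 4: max=146707/64800, min=255089/129600, spread=511/1728
Step 5: max=8660279/3888000, min=15704683/7776000, spread=4309/20736
Step 6: max=511594063/233280000, min=955135001/466560000, spread=36295/248832
Step 7: max=30413955611/13996800000, min=57961289347/27993600000, spread=305773/2985984
Step 8: max=1811397952267/839808000000, min=3502048201409/1679616000000, spread=2575951/35831808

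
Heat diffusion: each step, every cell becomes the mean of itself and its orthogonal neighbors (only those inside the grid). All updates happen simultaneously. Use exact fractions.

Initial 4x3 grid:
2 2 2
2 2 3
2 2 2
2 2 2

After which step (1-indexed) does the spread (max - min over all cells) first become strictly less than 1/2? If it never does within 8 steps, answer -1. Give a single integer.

Step 1: max=7/3, min=2, spread=1/3
  -> spread < 1/2 first at step 1
Step 2: max=271/120, min=2, spread=31/120
Step 3: max=2371/1080, min=2, spread=211/1080
Step 4: max=232897/108000, min=3647/1800, spread=14077/108000
Step 5: max=2084407/972000, min=219683/108000, spread=5363/48600
Step 6: max=62060809/29160000, min=122869/60000, spread=93859/1166400
Step 7: max=3709474481/1749600000, min=199736467/97200000, spread=4568723/69984000
Step 8: max=221732435629/104976000000, min=6013618889/2916000000, spread=8387449/167961600

Answer: 1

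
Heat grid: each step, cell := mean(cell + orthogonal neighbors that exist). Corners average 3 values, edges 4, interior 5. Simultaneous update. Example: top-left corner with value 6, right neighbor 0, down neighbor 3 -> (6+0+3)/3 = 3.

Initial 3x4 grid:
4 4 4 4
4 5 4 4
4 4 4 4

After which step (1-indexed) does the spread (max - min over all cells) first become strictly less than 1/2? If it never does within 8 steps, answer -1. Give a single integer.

Answer: 1

Derivation:
Step 1: max=17/4, min=4, spread=1/4
  -> spread < 1/2 first at step 1
Step 2: max=423/100, min=4, spread=23/100
Step 3: max=20011/4800, min=1613/400, spread=131/960
Step 4: max=179351/43200, min=29191/7200, spread=841/8640
Step 5: max=71662051/17280000, min=5853373/1440000, spread=56863/691200
Step 6: max=643614341/155520000, min=52829543/12960000, spread=386393/6220800
Step 7: max=257225723131/62208000000, min=21156358813/5184000000, spread=26795339/497664000
Step 8: max=15413735714129/3732480000000, min=1271246149667/311040000000, spread=254051069/5971968000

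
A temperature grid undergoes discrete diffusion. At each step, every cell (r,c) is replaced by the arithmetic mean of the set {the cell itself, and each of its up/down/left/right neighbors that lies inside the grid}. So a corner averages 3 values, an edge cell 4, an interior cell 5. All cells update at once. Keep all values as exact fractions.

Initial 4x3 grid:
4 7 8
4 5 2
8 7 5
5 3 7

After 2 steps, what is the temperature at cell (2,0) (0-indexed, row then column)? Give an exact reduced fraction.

Step 1: cell (2,0) = 6
Step 2: cell (2,0) = 1331/240
Full grid after step 2:
  65/12 65/12 50/9
  85/16 537/100 251/48
  1331/240 547/100 417/80
  101/18 643/120 21/4

Answer: 1331/240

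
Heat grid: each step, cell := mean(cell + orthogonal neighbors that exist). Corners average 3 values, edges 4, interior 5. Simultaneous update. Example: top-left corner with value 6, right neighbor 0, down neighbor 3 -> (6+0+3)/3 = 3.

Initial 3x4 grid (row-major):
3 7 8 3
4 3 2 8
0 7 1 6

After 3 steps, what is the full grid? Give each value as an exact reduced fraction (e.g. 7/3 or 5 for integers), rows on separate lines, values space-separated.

After step 1:
  14/3 21/4 5 19/3
  5/2 23/5 22/5 19/4
  11/3 11/4 4 5
After step 2:
  149/36 1171/240 1259/240 193/36
  463/120 39/10 91/20 1229/240
  107/36 901/240 323/80 55/12
After step 3:
  9271/2160 6539/1440 7213/1440 2831/540
  5353/1440 2513/600 1097/240 14123/2880
  7621/2160 5279/1440 677/160 1649/360

Answer: 9271/2160 6539/1440 7213/1440 2831/540
5353/1440 2513/600 1097/240 14123/2880
7621/2160 5279/1440 677/160 1649/360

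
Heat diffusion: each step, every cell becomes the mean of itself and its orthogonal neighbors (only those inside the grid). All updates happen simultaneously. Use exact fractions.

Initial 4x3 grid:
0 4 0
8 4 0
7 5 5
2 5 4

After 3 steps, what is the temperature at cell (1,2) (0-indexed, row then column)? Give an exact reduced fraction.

Answer: 22079/7200

Derivation:
Step 1: cell (1,2) = 9/4
Step 2: cell (1,2) = 677/240
Step 3: cell (1,2) = 22079/7200
Full grid after step 3:
  2659/720 10807/3600 5447/2160
  3381/800 5543/1500 22079/7200
  33919/7200 3259/750 27469/7200
  10357/2160 8051/1800 9067/2160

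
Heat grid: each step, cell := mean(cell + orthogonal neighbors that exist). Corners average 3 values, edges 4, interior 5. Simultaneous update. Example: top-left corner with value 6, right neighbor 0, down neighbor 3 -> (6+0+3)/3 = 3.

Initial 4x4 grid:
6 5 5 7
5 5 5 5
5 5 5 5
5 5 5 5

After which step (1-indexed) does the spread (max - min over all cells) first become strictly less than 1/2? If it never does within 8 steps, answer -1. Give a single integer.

Step 1: max=17/3, min=5, spread=2/3
Step 2: max=50/9, min=5, spread=5/9
Step 3: max=2333/432, min=5, spread=173/432
  -> spread < 1/2 first at step 3
Step 4: max=69287/12960, min=376/75, spread=21571/64800
Step 5: max=2059253/388800, min=90553/18000, spread=516541/1944000
Step 6: max=61434443/11664000, min=3632231/720000, spread=405047/1822500
Step 7: max=1834396781/349920000, min=196610321/38880000, spread=16225973/87480000
Step 8: max=54843683147/10497600000, min=394120889/77760000, spread=409340783/2624400000

Answer: 3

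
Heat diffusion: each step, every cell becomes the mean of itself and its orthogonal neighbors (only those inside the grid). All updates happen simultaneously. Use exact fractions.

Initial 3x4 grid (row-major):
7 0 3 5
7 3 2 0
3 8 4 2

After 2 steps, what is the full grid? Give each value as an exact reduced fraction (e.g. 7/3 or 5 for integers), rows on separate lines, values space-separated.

Answer: 155/36 173/48 649/240 89/36
59/12 383/100 303/100 559/240
31/6 37/8 129/40 11/4

Derivation:
After step 1:
  14/3 13/4 5/2 8/3
  5 4 12/5 9/4
  6 9/2 4 2
After step 2:
  155/36 173/48 649/240 89/36
  59/12 383/100 303/100 559/240
  31/6 37/8 129/40 11/4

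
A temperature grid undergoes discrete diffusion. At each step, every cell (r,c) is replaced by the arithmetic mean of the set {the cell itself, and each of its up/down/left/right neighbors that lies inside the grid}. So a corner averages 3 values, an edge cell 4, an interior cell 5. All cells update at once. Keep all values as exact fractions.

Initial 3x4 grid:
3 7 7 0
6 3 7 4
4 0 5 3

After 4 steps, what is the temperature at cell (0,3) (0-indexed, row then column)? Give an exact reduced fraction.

Step 1: cell (0,3) = 11/3
Step 2: cell (0,3) = 149/36
Step 3: cell (0,3) = 9367/2160
Step 4: cell (0,3) = 140969/32400
Full grid after step 4:
  295463/64800 995261/216000 973021/216000 140969/32400
  924451/216000 193837/45000 770023/180000 1806347/432000
  257063/64800 864761/216000 32223/8000 43273/10800

Answer: 140969/32400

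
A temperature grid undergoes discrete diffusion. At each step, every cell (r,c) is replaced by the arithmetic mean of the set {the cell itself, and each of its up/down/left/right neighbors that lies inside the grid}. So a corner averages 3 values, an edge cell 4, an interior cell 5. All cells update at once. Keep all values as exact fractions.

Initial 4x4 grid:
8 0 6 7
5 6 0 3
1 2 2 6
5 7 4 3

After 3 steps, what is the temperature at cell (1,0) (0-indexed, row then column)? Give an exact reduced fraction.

Step 1: cell (1,0) = 5
Step 2: cell (1,0) = 911/240
Step 3: cell (1,0) = 29771/7200
Full grid after step 3:
  4453/1080 30131/7200 27803/7200 8999/2160
  29771/7200 10843/3000 22673/6000 13609/3600
  5479/1440 22661/6000 1319/375 13609/3600
  8771/2160 2771/720 13879/3600 518/135

Answer: 29771/7200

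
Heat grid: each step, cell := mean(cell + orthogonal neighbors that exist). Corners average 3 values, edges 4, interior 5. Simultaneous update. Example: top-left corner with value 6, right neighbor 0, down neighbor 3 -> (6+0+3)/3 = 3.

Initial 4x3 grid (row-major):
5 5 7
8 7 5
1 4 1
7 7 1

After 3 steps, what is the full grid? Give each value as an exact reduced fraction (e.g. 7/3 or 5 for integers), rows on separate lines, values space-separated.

Answer: 4111/720 1259/225 11683/2160
4257/800 1939/375 34663/7200
11821/2400 8943/2000 9871/2400
167/36 20477/4800 91/24

Derivation:
After step 1:
  6 6 17/3
  21/4 29/5 5
  5 4 11/4
  5 19/4 3
After step 2:
  23/4 88/15 50/9
  441/80 521/100 1153/240
  77/16 223/50 59/16
  59/12 67/16 7/2
After step 3:
  4111/720 1259/225 11683/2160
  4257/800 1939/375 34663/7200
  11821/2400 8943/2000 9871/2400
  167/36 20477/4800 91/24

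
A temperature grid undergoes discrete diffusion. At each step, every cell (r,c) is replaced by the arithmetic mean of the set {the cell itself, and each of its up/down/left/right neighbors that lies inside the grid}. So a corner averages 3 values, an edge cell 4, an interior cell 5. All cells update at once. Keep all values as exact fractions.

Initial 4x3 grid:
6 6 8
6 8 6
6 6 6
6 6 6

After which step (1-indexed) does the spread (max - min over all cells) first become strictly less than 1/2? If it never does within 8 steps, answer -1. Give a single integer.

Step 1: max=7, min=6, spread=1
Step 2: max=62/9, min=6, spread=8/9
Step 3: max=23909/3600, min=1213/200, spread=83/144
Step 4: max=214769/32400, min=21991/3600, spread=337/648
Step 5: max=12724021/1944000, min=1479551/240000, spread=7396579/19440000
  -> spread < 1/2 first at step 5
Step 6: max=760142039/116640000, min=40103273/6480000, spread=61253/186624
Step 7: max=45339941401/6998400000, min=2419078057/388800000, spread=14372291/55987200
Step 8: max=2711158572059/419904000000, min=145603492163/23328000000, spread=144473141/671846400

Answer: 5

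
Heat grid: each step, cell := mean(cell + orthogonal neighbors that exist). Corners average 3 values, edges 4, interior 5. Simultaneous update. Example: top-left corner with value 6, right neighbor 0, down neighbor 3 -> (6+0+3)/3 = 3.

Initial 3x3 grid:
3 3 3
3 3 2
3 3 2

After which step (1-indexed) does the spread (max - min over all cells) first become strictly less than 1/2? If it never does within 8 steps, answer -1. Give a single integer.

Answer: 2

Derivation:
Step 1: max=3, min=7/3, spread=2/3
Step 2: max=3, min=91/36, spread=17/36
  -> spread < 1/2 first at step 2
Step 3: max=529/180, min=5633/2160, spread=143/432
Step 4: max=7837/2700, min=346051/129600, spread=1205/5184
Step 5: max=206459/72000, min=21028697/7776000, spread=10151/62208
Step 6: max=55310791/19440000, min=1274010859/466560000, spread=85517/746496
Step 7: max=6596646329/2332800000, min=76908409073/27993600000, spread=720431/8957952
Step 8: max=16423838137/5832000000, min=4635233805331/1679616000000, spread=6069221/107495424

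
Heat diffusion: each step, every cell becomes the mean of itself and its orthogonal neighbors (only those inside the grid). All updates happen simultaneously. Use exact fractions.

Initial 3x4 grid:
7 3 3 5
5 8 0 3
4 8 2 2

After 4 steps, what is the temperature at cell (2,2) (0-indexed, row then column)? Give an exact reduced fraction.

Answer: 80693/21600

Derivation:
Step 1: cell (2,2) = 3
Step 2: cell (2,2) = 421/120
Step 3: cell (2,2) = 127/36
Step 4: cell (2,2) = 80693/21600
Full grid after step 4:
  201/40 893/200 2549/675 42083/12960
  109459/21600 41309/9000 14629/4000 92369/28800
  16601/3240 97669/21600 80693/21600 40963/12960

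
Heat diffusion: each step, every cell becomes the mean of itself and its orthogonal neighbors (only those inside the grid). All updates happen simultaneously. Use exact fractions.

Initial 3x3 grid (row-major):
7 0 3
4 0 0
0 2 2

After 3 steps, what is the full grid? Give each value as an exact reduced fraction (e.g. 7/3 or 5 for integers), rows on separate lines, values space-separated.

After step 1:
  11/3 5/2 1
  11/4 6/5 5/4
  2 1 4/3
After step 2:
  107/36 251/120 19/12
  577/240 87/50 287/240
  23/12 83/60 43/36
After step 3:
  5377/2160 15097/7200 1169/720
  32519/14400 1763/1000 20569/14400
  1369/720 5611/3600 2717/2160

Answer: 5377/2160 15097/7200 1169/720
32519/14400 1763/1000 20569/14400
1369/720 5611/3600 2717/2160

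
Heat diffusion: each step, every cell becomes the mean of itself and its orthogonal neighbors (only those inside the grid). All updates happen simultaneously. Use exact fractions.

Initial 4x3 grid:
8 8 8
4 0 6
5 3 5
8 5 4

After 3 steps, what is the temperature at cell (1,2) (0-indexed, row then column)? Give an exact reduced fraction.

Answer: 36293/7200

Derivation:
Step 1: cell (1,2) = 19/4
Step 2: cell (1,2) = 1247/240
Step 3: cell (1,2) = 36293/7200
Full grid after step 3:
  12037/2160 6683/1200 12437/2160
  35893/7200 5059/1000 36293/7200
  3907/800 13757/3000 33763/7200
  1189/240 17399/3600 10021/2160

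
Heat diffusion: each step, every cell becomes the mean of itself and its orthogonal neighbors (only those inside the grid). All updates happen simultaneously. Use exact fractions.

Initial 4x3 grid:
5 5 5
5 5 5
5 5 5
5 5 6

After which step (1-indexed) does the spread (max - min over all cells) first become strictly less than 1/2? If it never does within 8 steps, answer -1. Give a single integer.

Answer: 1

Derivation:
Step 1: max=16/3, min=5, spread=1/3
  -> spread < 1/2 first at step 1
Step 2: max=95/18, min=5, spread=5/18
Step 3: max=1121/216, min=5, spread=41/216
Step 4: max=133817/25920, min=5, spread=4217/25920
Step 5: max=7985149/1555200, min=36079/7200, spread=38417/311040
Step 6: max=477760211/93312000, min=722597/144000, spread=1903471/18662400
Step 7: max=28594589089/5598720000, min=21715759/4320000, spread=18038617/223948800
Step 8: max=1712884182851/335923200000, min=1956926759/388800000, spread=883978523/13436928000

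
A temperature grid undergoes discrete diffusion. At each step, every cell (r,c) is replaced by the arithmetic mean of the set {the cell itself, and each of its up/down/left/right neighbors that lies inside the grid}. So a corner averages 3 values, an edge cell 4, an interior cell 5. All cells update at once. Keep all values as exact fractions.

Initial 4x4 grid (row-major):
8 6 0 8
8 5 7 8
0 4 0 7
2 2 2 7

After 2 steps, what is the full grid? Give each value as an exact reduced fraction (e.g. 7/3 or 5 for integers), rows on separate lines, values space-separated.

After step 1:
  22/3 19/4 21/4 16/3
  21/4 6 4 15/2
  7/2 11/5 4 11/2
  4/3 5/2 11/4 16/3
After step 2:
  52/9 35/6 29/6 217/36
  265/48 111/25 107/20 67/12
  737/240 91/25 369/100 67/12
  22/9 527/240 175/48 163/36

Answer: 52/9 35/6 29/6 217/36
265/48 111/25 107/20 67/12
737/240 91/25 369/100 67/12
22/9 527/240 175/48 163/36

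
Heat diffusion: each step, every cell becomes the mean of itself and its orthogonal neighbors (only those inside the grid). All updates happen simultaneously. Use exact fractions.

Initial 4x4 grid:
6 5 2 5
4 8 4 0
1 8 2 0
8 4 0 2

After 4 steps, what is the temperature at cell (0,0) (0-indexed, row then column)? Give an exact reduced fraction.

Step 1: cell (0,0) = 5
Step 2: cell (0,0) = 5
Step 3: cell (0,0) = 1217/240
Step 4: cell (0,0) = 3891/800
Full grid after step 4:
  3891/800 326147/72000 31769/8640 100429/32400
  43879/9000 52139/12000 314629/90000 23429/8640
  62369/13500 187091/45000 109517/36000 509941/216000
  18137/4050 51869/13500 78137/27000 138871/64800

Answer: 3891/800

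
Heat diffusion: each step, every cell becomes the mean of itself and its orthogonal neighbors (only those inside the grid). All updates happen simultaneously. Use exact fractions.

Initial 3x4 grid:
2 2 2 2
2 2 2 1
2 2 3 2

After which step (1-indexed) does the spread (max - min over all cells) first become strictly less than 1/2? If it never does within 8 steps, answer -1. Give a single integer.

Answer: 2

Derivation:
Step 1: max=9/4, min=5/3, spread=7/12
Step 2: max=17/8, min=65/36, spread=23/72
  -> spread < 1/2 first at step 2
Step 3: max=503/240, min=803/432, spread=32/135
Step 4: max=4463/2160, min=9857/5184, spread=4271/25920
Step 5: max=133193/64800, min=2997887/1555200, spread=39749/311040
Step 6: max=3978041/1944000, min=181548853/93312000, spread=1879423/18662400
Step 7: max=118835117/58320000, min=10964236607/5598720000, spread=3551477/44789760
Step 8: max=14210418131/6998400000, min=660939274813/335923200000, spread=846431819/13436928000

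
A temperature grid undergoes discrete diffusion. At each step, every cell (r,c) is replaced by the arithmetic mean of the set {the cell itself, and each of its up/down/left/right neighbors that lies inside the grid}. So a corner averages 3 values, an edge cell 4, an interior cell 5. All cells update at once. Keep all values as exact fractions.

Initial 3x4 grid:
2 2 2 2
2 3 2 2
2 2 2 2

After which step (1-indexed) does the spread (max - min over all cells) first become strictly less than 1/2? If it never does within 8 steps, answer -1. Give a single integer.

Answer: 1

Derivation:
Step 1: max=9/4, min=2, spread=1/4
  -> spread < 1/2 first at step 1
Step 2: max=223/100, min=2, spread=23/100
Step 3: max=10411/4800, min=813/400, spread=131/960
Step 4: max=92951/43200, min=14791/7200, spread=841/8640
Step 5: max=37102051/17280000, min=2973373/1440000, spread=56863/691200
Step 6: max=332574341/155520000, min=26909543/12960000, spread=386393/6220800
Step 7: max=132809723131/62208000000, min=10788358813/5184000000, spread=26795339/497664000
Step 8: max=7948775714129/3732480000000, min=649166149667/311040000000, spread=254051069/5971968000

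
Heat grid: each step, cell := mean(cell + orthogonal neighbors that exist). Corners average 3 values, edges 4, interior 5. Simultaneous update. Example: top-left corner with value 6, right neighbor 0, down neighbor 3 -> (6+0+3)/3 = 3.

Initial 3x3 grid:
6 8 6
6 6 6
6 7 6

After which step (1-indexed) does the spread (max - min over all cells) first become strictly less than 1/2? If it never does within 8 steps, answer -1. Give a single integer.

Step 1: max=20/3, min=6, spread=2/3
Step 2: max=793/120, min=223/36, spread=149/360
  -> spread < 1/2 first at step 2
Step 3: max=6983/1080, min=90137/14400, spread=8909/43200
Step 4: max=2781757/432000, min=816367/129600, spread=181601/1296000
Step 5: max=24903587/3888000, min=327507233/51840000, spread=13621781/155520000
Step 6: max=9944948113/1555200000, min=2956142503/466560000, spread=273419309/4665600000
Step 7: max=89330785583/13996800000, min=1183750496297/186624000000, spread=21979934429/559872000000
Step 8: max=35707275223717/5598720000000, min=10667141541727/1679616000000, spread=450410253881/16796160000000

Answer: 2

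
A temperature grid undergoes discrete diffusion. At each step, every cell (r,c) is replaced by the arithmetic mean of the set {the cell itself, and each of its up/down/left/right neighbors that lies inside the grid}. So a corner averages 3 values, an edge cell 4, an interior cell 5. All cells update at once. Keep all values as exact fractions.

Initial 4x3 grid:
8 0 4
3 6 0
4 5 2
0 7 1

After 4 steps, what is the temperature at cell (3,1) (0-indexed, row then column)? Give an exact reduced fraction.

Step 1: cell (3,1) = 13/4
Step 2: cell (3,1) = 301/80
Step 3: cell (3,1) = 15719/4800
Step 4: cell (3,1) = 1009381/288000
Full grid after step 4:
  124013/32400 482603/144000 206351/64800
  792787/216000 53503/15000 325831/108000
  816787/216000 400949/120000 352081/108000
  458237/129600 1009381/288000 409387/129600

Answer: 1009381/288000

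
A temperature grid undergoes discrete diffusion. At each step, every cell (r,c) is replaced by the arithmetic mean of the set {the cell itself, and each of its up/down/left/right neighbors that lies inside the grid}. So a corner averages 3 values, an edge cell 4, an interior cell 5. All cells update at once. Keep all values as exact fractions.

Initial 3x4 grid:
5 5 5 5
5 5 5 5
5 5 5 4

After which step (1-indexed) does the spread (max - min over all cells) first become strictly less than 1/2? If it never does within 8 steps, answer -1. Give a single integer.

Step 1: max=5, min=14/3, spread=1/3
  -> spread < 1/2 first at step 1
Step 2: max=5, min=85/18, spread=5/18
Step 3: max=5, min=1039/216, spread=41/216
Step 4: max=5, min=125383/25920, spread=4217/25920
Step 5: max=35921/7200, min=7566851/1555200, spread=38417/311040
Step 6: max=717403/144000, min=455359789/93312000, spread=1903471/18662400
Step 7: max=21484241/4320000, min=27392610911/5598720000, spread=18038617/223948800
Step 8: max=1931073241/388800000, min=1646347817149/335923200000, spread=883978523/13436928000

Answer: 1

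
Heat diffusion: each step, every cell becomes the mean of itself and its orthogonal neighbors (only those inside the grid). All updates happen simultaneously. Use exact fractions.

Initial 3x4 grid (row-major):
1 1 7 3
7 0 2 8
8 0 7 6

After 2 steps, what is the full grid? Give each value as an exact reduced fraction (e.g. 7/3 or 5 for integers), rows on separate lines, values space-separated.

Answer: 37/12 21/8 163/40 14/3
7/2 84/25 371/100 451/80
17/4 29/8 193/40 31/6

Derivation:
After step 1:
  3 9/4 13/4 6
  4 2 24/5 19/4
  5 15/4 15/4 7
After step 2:
  37/12 21/8 163/40 14/3
  7/2 84/25 371/100 451/80
  17/4 29/8 193/40 31/6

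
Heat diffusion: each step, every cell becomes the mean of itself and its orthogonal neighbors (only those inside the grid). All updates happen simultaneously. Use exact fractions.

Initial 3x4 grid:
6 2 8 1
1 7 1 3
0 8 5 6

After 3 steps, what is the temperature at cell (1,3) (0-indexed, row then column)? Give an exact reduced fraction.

Answer: 55127/14400

Derivation:
Step 1: cell (1,3) = 11/4
Step 2: cell (1,3) = 973/240
Step 3: cell (1,3) = 55127/14400
Full grid after step 3:
  2711/720 10157/2400 3079/800 1403/360
  9487/2400 7941/2000 13049/3000 55127/14400
  1363/360 1747/400 1921/450 9403/2160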